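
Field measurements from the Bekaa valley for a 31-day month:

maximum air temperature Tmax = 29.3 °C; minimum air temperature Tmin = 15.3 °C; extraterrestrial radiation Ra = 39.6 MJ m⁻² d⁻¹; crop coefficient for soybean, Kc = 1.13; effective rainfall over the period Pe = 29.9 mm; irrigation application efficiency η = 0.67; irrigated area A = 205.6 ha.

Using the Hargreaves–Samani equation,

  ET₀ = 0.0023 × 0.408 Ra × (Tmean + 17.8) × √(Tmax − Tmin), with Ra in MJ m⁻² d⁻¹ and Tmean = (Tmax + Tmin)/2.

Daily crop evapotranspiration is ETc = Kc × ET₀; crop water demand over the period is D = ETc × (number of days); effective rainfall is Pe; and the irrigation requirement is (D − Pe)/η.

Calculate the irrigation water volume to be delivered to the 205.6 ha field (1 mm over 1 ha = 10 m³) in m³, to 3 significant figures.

Tmean = (29.3 + 15.3)/2 = 22.30 °C
0.408 Ra = 0.408 × 39.6 = 16.1568 mm/d equivalent
ET₀ = 0.0023 × 16.1568 × (22.30 + 17.8) × √14.0 = 0.0023 × 16.1568 × 40.10 × 3.7417 = 5.5757 mm/d
ETc = Kc × ET₀ = 1.13 × 5.5757 = 6.3005 mm/d
Crop demand D = ETc × 31 d = 6.3005 × 31 = 195.316 mm
D − Pe = 195.316 − 29.9 = 165.416 mm
Gross irrigation = 165.416 / 0.67 = 246.890 mm
Volume = 246.890 mm × 205.6 ha × 10 = 507605.8 m³

508000 m³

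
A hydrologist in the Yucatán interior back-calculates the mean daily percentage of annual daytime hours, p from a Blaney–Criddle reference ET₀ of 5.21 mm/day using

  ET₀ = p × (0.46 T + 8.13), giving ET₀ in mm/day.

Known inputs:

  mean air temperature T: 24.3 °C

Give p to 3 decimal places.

0.270

p = ET₀ / (0.46 T + 8.13) = 5.21 / (0.46 × 24.3 + 8.13) = 5.21 / 19.308 = 0.2698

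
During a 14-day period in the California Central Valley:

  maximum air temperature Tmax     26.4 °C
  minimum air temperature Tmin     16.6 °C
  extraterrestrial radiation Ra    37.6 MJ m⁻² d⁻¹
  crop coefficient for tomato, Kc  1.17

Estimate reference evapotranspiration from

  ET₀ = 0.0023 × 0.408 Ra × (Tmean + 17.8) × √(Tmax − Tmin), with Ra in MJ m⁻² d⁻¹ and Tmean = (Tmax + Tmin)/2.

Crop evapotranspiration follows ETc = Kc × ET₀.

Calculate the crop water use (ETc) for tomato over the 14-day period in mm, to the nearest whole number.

71 mm

Tmean = (26.4 + 16.6)/2 = 21.50 °C
0.408 Ra = 0.408 × 37.6 = 15.3408 mm/d equivalent
ET₀ = 0.0023 × 15.3408 × (21.50 + 17.8) × √9.8 = 0.0023 × 15.3408 × 39.30 × 3.1305 = 4.3409 mm/d
ETc = Kc × ET₀ = 1.17 × 4.3409 = 5.0789 mm/d
Over 14 days: 5.0789 × 14 = 71.105 mm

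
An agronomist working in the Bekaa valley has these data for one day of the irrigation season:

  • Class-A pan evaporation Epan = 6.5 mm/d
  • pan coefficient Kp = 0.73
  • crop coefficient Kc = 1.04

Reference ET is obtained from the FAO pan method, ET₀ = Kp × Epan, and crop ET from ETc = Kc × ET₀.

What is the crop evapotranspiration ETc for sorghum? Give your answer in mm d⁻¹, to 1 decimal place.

4.9 mm d⁻¹

ET₀ = 0.73 × 6.5 = 4.7450 mm/d
ETc = Kc × ET₀ = 1.04 × 4.7450 = 4.9348 mm/d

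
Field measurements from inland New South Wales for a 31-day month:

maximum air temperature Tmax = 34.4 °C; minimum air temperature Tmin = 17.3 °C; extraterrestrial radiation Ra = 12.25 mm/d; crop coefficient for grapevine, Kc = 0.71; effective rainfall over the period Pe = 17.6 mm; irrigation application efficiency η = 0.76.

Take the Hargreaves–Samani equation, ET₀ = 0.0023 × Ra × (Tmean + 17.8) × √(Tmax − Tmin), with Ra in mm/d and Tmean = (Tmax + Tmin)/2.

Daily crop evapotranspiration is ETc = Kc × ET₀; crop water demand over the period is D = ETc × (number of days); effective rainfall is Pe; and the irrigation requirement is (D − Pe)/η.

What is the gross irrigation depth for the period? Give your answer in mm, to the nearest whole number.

124 mm

Tmean = (34.4 + 17.3)/2 = 25.85 °C
ET₀ = 0.0023 × 12.25 × (25.85 + 17.8) × √17.1 = 0.0023 × 12.25 × 43.65 × 4.1352 = 5.0856 mm/d
ETc = Kc × ET₀ = 0.71 × 5.0856 = 3.6108 mm/d
Crop demand D = ETc × 31 d = 3.6108 × 31 = 111.935 mm
D − Pe = 111.935 − 17.6 = 94.335 mm
Gross irrigation = 94.335 / 0.76 = 124.125 mm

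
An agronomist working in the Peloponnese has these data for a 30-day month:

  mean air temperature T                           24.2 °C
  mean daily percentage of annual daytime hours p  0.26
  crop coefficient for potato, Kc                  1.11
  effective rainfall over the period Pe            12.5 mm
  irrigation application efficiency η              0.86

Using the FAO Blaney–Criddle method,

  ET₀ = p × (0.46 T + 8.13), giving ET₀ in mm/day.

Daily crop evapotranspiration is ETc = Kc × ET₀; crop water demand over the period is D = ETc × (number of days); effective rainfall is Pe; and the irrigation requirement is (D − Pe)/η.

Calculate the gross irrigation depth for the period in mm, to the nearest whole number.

ET₀ = 0.26 × (0.46 × 24.2 + 8.13) = 0.26 × 19.262 = 5.0081 mm/d
ETc = Kc × ET₀ = 1.11 × 5.0081 = 5.5590 mm/d
Crop demand D = ETc × 30 d = 5.5590 × 30 = 166.770 mm
D − Pe = 166.770 − 12.5 = 154.270 mm
Gross irrigation = 154.270 / 0.86 = 179.384 mm

179 mm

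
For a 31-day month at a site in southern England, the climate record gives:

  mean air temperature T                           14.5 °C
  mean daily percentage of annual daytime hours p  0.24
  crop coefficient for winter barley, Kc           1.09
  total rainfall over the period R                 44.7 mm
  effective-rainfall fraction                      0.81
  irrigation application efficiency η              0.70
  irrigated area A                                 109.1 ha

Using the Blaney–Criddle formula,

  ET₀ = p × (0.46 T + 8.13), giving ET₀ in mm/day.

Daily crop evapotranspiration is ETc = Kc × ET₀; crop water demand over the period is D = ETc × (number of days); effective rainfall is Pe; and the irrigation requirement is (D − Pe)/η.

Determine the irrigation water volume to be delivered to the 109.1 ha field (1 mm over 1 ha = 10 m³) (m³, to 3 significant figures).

131000 m³

ET₀ = 0.24 × (0.46 × 14.5 + 8.13) = 0.24 × 14.800 = 3.5520 mm/d
ETc = Kc × ET₀ = 1.09 × 3.5520 = 3.8717 mm/d
Crop demand D = ETc × 31 d = 3.8717 × 31 = 120.023 mm
Pe = 0.81 × 44.7 = 36.207 mm
D − Pe = 120.023 − 36.207 = 83.816 mm
Gross irrigation = 83.816 / 0.70 = 119.737 mm
Volume = 119.737 mm × 109.1 ha × 10 = 130633.1 m³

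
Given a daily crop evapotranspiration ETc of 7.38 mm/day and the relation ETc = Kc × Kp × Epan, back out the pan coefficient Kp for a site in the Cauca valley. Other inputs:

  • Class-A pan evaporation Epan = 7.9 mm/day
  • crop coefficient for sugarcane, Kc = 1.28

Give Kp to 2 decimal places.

0.73

ETc = Kc × Kp × Epan  ⇒  Kp = ETc / (Kc × Epan)
Kp = 7.38 / (1.28 × 7.9) = 7.38 / 10.112 = 0.7298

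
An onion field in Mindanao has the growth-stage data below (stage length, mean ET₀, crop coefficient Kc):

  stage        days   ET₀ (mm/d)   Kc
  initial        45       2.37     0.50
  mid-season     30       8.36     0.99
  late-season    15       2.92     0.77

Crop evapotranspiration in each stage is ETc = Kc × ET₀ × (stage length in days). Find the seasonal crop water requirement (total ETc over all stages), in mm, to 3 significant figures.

335 mm

initial: 0.50 × 2.37 × 45 = 53.33 mm
mid-season: 0.99 × 8.36 × 30 = 248.29 mm
late-season: 0.77 × 2.92 × 15 = 33.73 mm
Seasonal total = 335.35 mm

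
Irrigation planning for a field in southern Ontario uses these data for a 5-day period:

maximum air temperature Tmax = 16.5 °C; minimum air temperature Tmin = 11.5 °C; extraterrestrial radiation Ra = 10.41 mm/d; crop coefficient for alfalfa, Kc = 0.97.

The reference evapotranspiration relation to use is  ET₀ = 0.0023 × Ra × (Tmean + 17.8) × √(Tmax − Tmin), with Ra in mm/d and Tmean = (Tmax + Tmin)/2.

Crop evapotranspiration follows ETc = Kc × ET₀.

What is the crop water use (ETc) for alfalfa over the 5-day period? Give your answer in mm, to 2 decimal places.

Tmean = (16.5 + 11.5)/2 = 14.00 °C
ET₀ = 0.0023 × 10.41 × (14.00 + 17.8) × √5.0 = 0.0023 × 10.41 × 31.80 × 2.2361 = 1.7025 mm/d
ETc = Kc × ET₀ = 0.97 × 1.7025 = 1.6514 mm/d
Over 5 days: 1.6514 × 5 = 8.257 mm

8.26 mm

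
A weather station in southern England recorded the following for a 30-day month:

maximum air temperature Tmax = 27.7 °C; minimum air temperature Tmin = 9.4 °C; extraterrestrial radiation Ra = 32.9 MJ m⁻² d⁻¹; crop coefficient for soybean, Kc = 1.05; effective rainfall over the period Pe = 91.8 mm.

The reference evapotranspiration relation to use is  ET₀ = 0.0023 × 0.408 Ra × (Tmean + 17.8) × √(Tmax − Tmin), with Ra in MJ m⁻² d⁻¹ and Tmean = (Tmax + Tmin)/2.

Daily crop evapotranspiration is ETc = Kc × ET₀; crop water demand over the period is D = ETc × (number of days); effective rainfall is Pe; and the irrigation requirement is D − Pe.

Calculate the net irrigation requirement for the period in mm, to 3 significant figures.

Tmean = (27.7 + 9.4)/2 = 18.55 °C
0.408 Ra = 0.408 × 32.9 = 13.4232 mm/d equivalent
ET₀ = 0.0023 × 13.4232 × (18.55 + 17.8) × √18.3 = 0.0023 × 13.4232 × 36.35 × 4.2778 = 4.8007 mm/d
ETc = Kc × ET₀ = 1.05 × 4.8007 = 5.0407 mm/d
Crop demand D = ETc × 30 d = 5.0407 × 30 = 151.221 mm
D − Pe = 151.221 − 91.8 = 59.421 mm

59.4 mm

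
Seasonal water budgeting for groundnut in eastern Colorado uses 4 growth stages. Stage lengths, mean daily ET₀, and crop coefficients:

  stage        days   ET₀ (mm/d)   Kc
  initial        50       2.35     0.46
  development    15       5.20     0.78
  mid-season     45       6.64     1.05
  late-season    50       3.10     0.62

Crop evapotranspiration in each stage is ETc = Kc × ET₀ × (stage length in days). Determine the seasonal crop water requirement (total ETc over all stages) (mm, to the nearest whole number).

525 mm

initial: 0.46 × 2.35 × 50 = 54.05 mm
development: 0.78 × 5.20 × 15 = 60.84 mm
mid-season: 1.05 × 6.64 × 45 = 313.74 mm
late-season: 0.62 × 3.10 × 50 = 96.10 mm
Seasonal total = 524.73 mm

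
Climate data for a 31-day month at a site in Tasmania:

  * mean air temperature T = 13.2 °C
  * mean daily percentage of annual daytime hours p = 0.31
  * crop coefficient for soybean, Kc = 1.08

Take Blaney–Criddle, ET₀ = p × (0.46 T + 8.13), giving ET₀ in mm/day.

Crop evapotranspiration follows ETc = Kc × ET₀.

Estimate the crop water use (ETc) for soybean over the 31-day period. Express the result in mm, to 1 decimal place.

ET₀ = 0.31 × (0.46 × 13.2 + 8.13) = 0.31 × 14.202 = 4.4026 mm/d
ETc = Kc × ET₀ = 1.08 × 4.4026 = 4.7548 mm/d
Over 31 days: 4.7548 × 31 = 147.399 mm

147.4 mm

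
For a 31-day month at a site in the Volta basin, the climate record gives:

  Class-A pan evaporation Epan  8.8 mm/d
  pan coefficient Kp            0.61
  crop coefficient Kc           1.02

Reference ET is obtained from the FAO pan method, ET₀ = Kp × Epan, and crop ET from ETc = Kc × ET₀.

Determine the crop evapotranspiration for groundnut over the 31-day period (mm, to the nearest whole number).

170 mm

ET₀ = 0.61 × 8.8 = 5.3680 mm/d
ETc = Kc × ET₀ = 1.02 × 5.3680 = 5.4754 mm/d
Over 31 days: 5.4754 × 31 = 169.737 mm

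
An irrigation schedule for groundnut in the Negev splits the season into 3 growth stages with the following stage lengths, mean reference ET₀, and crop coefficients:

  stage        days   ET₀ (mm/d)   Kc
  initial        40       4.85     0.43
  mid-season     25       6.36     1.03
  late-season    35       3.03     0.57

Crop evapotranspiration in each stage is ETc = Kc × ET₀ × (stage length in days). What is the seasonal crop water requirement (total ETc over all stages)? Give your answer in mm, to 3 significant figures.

initial: 0.43 × 4.85 × 40 = 83.42 mm
mid-season: 1.03 × 6.36 × 25 = 163.77 mm
late-season: 0.57 × 3.03 × 35 = 60.45 mm
Seasonal total = 307.64 mm

308 mm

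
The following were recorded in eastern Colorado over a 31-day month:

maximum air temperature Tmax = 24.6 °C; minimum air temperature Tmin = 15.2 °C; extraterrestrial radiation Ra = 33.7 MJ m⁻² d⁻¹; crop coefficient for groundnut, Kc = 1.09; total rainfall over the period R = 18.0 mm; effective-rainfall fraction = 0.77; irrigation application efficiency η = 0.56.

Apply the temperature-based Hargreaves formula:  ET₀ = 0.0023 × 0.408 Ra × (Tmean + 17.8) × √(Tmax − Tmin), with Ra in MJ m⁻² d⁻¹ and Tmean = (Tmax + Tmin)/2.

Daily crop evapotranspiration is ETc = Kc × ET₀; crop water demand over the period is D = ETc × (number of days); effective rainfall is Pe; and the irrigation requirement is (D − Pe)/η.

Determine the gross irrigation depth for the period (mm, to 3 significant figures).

Tmean = (24.6 + 15.2)/2 = 19.90 °C
0.408 Ra = 0.408 × 33.7 = 13.7496 mm/d equivalent
ET₀ = 0.0023 × 13.7496 × (19.90 + 17.8) × √9.4 = 0.0023 × 13.7496 × 37.70 × 3.0659 = 3.6553 mm/d
ETc = Kc × ET₀ = 1.09 × 3.6553 = 3.9843 mm/d
Crop demand D = ETc × 31 d = 3.9843 × 31 = 123.513 mm
Pe = 0.77 × 18.0 = 13.860 mm
D − Pe = 123.513 − 13.860 = 109.653 mm
Gross irrigation = 109.653 / 0.56 = 195.809 mm

196 mm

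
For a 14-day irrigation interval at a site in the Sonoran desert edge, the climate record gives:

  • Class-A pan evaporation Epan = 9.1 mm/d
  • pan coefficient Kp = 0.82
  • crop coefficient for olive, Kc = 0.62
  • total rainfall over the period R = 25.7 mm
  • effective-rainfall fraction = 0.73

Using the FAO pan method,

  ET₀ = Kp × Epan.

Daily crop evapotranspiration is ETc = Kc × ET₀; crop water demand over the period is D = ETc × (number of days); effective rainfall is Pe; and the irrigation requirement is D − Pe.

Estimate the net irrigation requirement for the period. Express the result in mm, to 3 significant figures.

ET₀ = 0.82 × 9.1 = 7.4620 mm/d
ETc = Kc × ET₀ = 0.62 × 7.4620 = 4.6264 mm/d
Crop demand D = ETc × 14 d = 4.6264 × 14 = 64.770 mm
Pe = 0.73 × 25.7 = 18.761 mm
D − Pe = 64.770 − 18.761 = 46.009 mm

46.0 mm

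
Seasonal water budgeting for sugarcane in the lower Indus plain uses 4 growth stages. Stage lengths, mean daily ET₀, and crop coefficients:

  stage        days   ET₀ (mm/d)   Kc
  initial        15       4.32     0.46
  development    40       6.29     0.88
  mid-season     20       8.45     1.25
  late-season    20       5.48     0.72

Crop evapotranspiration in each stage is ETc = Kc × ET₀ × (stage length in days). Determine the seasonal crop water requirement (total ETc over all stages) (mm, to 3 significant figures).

541 mm

initial: 0.46 × 4.32 × 15 = 29.81 mm
development: 0.88 × 6.29 × 40 = 221.41 mm
mid-season: 1.25 × 8.45 × 20 = 211.25 mm
late-season: 0.72 × 5.48 × 20 = 78.91 mm
Seasonal total = 541.38 mm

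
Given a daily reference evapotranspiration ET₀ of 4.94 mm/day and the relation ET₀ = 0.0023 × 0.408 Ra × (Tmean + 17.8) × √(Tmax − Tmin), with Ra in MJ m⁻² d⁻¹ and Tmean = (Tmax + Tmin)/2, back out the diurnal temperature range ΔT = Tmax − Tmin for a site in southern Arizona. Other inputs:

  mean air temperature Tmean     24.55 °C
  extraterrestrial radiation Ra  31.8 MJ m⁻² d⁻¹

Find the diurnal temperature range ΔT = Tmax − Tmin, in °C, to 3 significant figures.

15.3 °C

√ΔT = ET₀ / [0.0023 × 0.408 × Ra × (Tmean+17.8)] = 4.94 / (0.0023 × 12.9744 × 42.35) = 3.9089
ΔT = 3.9089² = 15.279 °C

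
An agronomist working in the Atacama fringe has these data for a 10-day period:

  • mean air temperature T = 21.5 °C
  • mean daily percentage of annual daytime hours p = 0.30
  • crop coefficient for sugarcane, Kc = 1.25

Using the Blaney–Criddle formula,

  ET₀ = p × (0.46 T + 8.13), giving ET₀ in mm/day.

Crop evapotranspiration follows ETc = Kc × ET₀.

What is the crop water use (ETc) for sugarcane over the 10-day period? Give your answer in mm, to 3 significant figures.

67.6 mm

ET₀ = 0.30 × (0.46 × 21.5 + 8.13) = 0.30 × 18.020 = 5.4060 mm/d
ETc = Kc × ET₀ = 1.25 × 5.4060 = 6.7575 mm/d
Over 10 days: 6.7575 × 10 = 67.575 mm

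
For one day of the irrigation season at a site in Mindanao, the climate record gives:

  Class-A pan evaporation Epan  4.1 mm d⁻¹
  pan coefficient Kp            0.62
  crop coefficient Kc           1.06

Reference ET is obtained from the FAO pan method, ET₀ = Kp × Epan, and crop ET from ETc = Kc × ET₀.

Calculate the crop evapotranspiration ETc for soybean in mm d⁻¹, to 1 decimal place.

2.7 mm d⁻¹

ET₀ = 0.62 × 4.1 = 2.5420 mm/d
ETc = Kc × ET₀ = 1.06 × 2.5420 = 2.6945 mm/d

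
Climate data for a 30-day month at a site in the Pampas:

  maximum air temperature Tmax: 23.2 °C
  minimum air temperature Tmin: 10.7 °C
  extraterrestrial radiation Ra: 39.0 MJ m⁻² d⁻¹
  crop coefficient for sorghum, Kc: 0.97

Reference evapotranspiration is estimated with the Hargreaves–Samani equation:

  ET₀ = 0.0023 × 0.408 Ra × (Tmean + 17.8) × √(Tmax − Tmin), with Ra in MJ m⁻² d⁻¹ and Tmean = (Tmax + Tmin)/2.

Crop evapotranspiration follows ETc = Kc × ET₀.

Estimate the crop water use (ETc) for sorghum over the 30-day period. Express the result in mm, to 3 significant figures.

Tmean = (23.2 + 10.7)/2 = 16.95 °C
0.408 Ra = 0.408 × 39.0 = 15.9120 mm/d equivalent
ET₀ = 0.0023 × 15.9120 × (16.95 + 17.8) × √12.5 = 0.0023 × 15.9120 × 34.75 × 3.5355 = 4.4963 mm/d
ETc = Kc × ET₀ = 0.97 × 4.4963 = 4.3614 mm/d
Over 30 days: 4.3614 × 30 = 130.842 mm

131 mm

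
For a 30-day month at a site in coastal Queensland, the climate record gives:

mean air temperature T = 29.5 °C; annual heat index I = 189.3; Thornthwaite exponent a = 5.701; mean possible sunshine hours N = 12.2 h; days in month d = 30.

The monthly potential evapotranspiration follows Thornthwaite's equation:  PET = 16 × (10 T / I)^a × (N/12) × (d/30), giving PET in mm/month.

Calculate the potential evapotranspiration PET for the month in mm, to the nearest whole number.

10T/I = 10 × 29.5 / 189.3 = 1.5584
(10T/I)^a = 1.5584^5.701 = 12.5448
Uncorrected PET = 16 × 12.5448 = 200.717 mm
Correction = (N/12)(d/30) = (12.2/12)(30/30) = 1.0167
PET = 200.717 × 1.0167 = 204.069 mm/month

204 mm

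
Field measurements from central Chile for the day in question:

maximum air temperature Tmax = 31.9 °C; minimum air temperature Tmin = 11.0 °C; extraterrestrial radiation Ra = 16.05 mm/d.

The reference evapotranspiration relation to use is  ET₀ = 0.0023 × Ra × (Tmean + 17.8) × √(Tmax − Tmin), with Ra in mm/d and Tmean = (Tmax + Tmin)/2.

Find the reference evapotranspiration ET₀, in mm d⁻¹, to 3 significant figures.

Tmean = (31.9 + 11.0)/2 = 21.45 °C
ET₀ = 0.0023 × 16.05 × (21.45 + 17.8) × √20.9 = 0.0023 × 16.05 × 39.25 × 4.5717 = 6.6240 mm/d

6.62 mm d⁻¹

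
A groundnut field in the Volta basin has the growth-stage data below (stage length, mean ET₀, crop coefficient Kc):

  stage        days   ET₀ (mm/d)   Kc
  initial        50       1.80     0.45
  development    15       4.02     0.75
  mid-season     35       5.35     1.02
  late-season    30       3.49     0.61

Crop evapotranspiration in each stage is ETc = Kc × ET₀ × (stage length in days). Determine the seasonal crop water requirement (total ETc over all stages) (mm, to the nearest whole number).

341 mm

initial: 0.45 × 1.80 × 50 = 40.50 mm
development: 0.75 × 4.02 × 15 = 45.23 mm
mid-season: 1.02 × 5.35 × 35 = 191.00 mm
late-season: 0.61 × 3.49 × 30 = 63.87 mm
Seasonal total = 340.60 mm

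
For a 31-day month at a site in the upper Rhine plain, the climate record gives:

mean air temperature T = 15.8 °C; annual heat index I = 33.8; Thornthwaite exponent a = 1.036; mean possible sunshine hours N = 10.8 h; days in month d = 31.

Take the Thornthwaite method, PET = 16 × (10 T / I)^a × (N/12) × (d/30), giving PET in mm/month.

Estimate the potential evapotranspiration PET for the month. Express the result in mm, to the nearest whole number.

74 mm

10T/I = 10 × 15.8 / 33.8 = 4.6746
(10T/I)^a = 4.6746^1.036 = 4.9415
Uncorrected PET = 16 × 4.9415 = 79.064 mm
Correction = (N/12)(d/30) = (10.8/12)(31/30) = 0.9300
PET = 79.064 × 0.9300 = 73.530 mm/month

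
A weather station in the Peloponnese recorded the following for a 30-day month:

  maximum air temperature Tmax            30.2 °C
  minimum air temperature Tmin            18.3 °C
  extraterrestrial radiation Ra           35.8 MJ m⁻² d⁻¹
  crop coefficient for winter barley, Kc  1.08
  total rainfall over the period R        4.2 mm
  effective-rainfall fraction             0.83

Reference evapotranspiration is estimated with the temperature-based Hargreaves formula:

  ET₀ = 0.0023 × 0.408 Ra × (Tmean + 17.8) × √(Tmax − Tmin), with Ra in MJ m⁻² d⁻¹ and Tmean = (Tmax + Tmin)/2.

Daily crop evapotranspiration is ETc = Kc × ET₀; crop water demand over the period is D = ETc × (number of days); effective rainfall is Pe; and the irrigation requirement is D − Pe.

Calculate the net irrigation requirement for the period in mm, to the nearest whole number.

154 mm

Tmean = (30.2 + 18.3)/2 = 24.25 °C
0.408 Ra = 0.408 × 35.8 = 14.6064 mm/d equivalent
ET₀ = 0.0023 × 14.6064 × (24.25 + 17.8) × √11.9 = 0.0023 × 14.6064 × 42.05 × 3.4496 = 4.8731 mm/d
ETc = Kc × ET₀ = 1.08 × 4.8731 = 5.2629 mm/d
Crop demand D = ETc × 30 d = 5.2629 × 30 = 157.887 mm
Pe = 0.83 × 4.2 = 3.486 mm
D − Pe = 157.887 − 3.486 = 154.401 mm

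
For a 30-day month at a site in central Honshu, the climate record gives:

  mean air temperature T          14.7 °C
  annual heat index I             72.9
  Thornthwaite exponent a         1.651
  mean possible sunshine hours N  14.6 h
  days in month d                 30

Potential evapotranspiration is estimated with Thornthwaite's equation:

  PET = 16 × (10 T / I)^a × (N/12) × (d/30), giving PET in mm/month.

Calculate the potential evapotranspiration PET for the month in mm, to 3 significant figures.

62.0 mm

10T/I = 10 × 14.7 / 72.9 = 2.0165
(10T/I)^a = 2.0165^1.651 = 3.1834
Uncorrected PET = 16 × 3.1834 = 50.934 mm
Correction = (N/12)(d/30) = (14.6/12)(30/30) = 1.2167
PET = 50.934 × 1.2167 = 61.971 mm/month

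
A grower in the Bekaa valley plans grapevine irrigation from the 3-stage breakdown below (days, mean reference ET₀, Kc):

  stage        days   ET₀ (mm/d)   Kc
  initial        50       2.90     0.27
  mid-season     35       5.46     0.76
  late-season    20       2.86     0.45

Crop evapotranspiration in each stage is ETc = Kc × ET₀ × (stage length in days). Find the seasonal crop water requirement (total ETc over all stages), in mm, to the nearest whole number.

210 mm

initial: 0.27 × 2.90 × 50 = 39.15 mm
mid-season: 0.76 × 5.46 × 35 = 145.24 mm
late-season: 0.45 × 2.86 × 20 = 25.74 mm
Seasonal total = 210.13 mm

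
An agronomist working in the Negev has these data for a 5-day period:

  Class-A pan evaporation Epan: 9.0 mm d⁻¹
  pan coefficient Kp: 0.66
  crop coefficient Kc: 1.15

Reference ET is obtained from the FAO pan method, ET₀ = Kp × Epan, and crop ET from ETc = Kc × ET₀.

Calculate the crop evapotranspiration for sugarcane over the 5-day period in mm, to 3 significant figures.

ET₀ = 0.66 × 9.0 = 5.9400 mm/d
ETc = Kc × ET₀ = 1.15 × 5.9400 = 6.8310 mm/d
Over 5 days: 6.8310 × 5 = 34.155 mm

34.2 mm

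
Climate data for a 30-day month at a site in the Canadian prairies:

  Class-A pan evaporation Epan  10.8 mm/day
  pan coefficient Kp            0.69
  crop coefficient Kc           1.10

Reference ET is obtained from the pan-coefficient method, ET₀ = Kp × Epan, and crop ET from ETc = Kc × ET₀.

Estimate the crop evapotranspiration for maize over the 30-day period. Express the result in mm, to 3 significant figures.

246 mm

ET₀ = 0.69 × 10.8 = 7.4520 mm/d
ETc = Kc × ET₀ = 1.10 × 7.4520 = 8.1972 mm/d
Over 30 days: 8.1972 × 30 = 245.916 mm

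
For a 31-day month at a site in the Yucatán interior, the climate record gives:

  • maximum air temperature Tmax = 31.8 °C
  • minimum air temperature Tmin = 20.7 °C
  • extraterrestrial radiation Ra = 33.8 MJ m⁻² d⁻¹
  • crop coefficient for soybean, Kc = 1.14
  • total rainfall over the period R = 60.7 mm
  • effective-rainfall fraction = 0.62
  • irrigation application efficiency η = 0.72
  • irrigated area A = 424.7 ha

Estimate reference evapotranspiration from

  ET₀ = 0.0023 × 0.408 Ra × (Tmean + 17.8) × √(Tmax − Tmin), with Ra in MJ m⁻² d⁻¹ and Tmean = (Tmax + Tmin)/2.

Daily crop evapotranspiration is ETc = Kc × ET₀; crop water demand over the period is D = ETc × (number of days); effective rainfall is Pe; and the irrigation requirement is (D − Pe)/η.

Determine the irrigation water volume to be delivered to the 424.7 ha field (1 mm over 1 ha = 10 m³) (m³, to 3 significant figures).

748000 m³

Tmean = (31.8 + 20.7)/2 = 26.25 °C
0.408 Ra = 0.408 × 33.8 = 13.7904 mm/d equivalent
ET₀ = 0.0023 × 13.7904 × (26.25 + 17.8) × √11.1 = 0.0023 × 13.7904 × 44.05 × 3.3317 = 4.6550 mm/d
ETc = Kc × ET₀ = 1.14 × 4.6550 = 5.3067 mm/d
Crop demand D = ETc × 31 d = 5.3067 × 31 = 164.508 mm
Pe = 0.62 × 60.7 = 37.634 mm
D − Pe = 164.508 − 37.634 = 126.874 mm
Gross irrigation = 126.874 / 0.72 = 176.214 mm
Volume = 176.214 mm × 424.7 ha × 10 = 748380.9 m³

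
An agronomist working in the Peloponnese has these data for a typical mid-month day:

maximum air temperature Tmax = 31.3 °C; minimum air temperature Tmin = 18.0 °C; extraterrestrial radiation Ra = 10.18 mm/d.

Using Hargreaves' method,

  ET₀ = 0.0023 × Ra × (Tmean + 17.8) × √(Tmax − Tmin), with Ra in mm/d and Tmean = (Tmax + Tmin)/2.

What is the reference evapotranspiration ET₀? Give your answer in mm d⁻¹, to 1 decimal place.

3.6 mm d⁻¹

Tmean = (31.3 + 18.0)/2 = 24.65 °C
ET₀ = 0.0023 × 10.18 × (24.65 + 17.8) × √13.3 = 0.0023 × 10.18 × 42.45 × 3.6469 = 3.6247 mm/d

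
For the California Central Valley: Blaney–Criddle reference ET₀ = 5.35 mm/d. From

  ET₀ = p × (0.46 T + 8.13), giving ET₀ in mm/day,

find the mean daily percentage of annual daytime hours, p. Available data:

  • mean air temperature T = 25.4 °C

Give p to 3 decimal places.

0.270

p = ET₀ / (0.46 T + 8.13) = 5.35 / (0.46 × 25.4 + 8.13) = 5.35 / 19.814 = 0.2700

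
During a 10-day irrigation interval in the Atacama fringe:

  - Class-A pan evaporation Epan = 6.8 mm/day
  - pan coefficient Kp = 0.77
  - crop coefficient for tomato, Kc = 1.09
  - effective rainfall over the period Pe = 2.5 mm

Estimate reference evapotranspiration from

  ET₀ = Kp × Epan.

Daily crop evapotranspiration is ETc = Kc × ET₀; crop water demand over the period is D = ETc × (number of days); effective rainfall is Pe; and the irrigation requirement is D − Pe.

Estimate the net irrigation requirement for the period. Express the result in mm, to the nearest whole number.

55 mm

ET₀ = 0.77 × 6.8 = 5.2360 mm/d
ETc = Kc × ET₀ = 1.09 × 5.2360 = 5.7072 mm/d
Crop demand D = ETc × 10 d = 5.7072 × 10 = 57.072 mm
D − Pe = 57.072 − 2.5 = 54.572 mm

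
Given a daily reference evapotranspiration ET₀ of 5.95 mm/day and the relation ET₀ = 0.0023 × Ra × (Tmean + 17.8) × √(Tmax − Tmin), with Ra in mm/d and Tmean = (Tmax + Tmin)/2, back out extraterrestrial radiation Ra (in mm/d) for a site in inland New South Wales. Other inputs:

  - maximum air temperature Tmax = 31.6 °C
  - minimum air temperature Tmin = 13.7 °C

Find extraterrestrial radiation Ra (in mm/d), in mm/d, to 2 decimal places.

Tmean = 22.65 °C; √ΔT = 4.2308
Ra = ET₀ / [0.0023 × (Tmean+17.8) × √ΔT] = 5.95 / (0.0023 × 40.45 × 4.2308) = 15.116 mm/d

15.12 mm/d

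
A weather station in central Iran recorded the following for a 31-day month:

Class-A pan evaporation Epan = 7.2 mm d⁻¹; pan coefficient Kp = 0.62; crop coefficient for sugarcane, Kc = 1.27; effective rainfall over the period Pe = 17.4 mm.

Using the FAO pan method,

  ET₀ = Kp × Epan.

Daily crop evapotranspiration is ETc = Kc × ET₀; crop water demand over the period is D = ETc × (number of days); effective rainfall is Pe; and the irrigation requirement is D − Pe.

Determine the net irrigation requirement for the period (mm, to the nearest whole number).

ET₀ = 0.62 × 7.2 = 4.4640 mm/d
ETc = Kc × ET₀ = 1.27 × 4.4640 = 5.6693 mm/d
Crop demand D = ETc × 31 d = 5.6693 × 31 = 175.748 mm
D − Pe = 175.748 − 17.4 = 158.348 mm

158 mm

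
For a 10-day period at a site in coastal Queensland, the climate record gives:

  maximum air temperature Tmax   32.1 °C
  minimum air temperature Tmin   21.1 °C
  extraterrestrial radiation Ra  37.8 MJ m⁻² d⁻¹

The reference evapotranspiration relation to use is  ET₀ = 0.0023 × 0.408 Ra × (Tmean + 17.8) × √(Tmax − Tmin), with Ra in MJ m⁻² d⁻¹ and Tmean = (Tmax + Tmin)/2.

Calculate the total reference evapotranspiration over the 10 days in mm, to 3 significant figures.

Tmean = (32.1 + 21.1)/2 = 26.60 °C
0.408 Ra = 0.408 × 37.8 = 15.4224 mm/d equivalent
ET₀ = 0.0023 × 15.4224 × (26.60 + 17.8) × √11.0 = 0.0023 × 15.4224 × 44.40 × 3.3166 = 5.2234 mm/d
Over 10 days: 5.2234 × 10 = 52.234 mm

52.2 mm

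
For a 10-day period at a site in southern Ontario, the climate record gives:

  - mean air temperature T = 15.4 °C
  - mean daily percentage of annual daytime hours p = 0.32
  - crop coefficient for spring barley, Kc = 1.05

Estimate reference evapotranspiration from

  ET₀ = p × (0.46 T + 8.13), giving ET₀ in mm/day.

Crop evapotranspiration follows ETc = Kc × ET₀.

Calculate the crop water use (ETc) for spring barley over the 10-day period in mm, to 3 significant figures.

51.1 mm

ET₀ = 0.32 × (0.46 × 15.4 + 8.13) = 0.32 × 15.214 = 4.8685 mm/d
ETc = Kc × ET₀ = 1.05 × 4.8685 = 5.1119 mm/d
Over 10 days: 5.1119 × 10 = 51.119 mm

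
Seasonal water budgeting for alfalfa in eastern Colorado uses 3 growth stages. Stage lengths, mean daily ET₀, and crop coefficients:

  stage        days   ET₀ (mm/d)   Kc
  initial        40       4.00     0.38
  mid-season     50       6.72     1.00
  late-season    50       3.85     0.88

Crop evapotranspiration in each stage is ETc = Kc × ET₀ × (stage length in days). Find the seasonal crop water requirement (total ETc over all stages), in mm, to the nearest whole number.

initial: 0.38 × 4.00 × 40 = 60.80 mm
mid-season: 1.00 × 6.72 × 50 = 336.00 mm
late-season: 0.88 × 3.85 × 50 = 169.40 mm
Seasonal total = 566.20 mm

566 mm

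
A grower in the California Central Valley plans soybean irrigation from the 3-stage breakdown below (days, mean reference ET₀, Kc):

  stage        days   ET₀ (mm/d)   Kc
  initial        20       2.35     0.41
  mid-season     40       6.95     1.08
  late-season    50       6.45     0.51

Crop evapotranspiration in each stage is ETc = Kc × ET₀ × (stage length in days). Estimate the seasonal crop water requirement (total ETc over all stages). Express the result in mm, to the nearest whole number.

484 mm

initial: 0.41 × 2.35 × 20 = 19.27 mm
mid-season: 1.08 × 6.95 × 40 = 300.24 mm
late-season: 0.51 × 6.45 × 50 = 164.48 mm
Seasonal total = 483.99 mm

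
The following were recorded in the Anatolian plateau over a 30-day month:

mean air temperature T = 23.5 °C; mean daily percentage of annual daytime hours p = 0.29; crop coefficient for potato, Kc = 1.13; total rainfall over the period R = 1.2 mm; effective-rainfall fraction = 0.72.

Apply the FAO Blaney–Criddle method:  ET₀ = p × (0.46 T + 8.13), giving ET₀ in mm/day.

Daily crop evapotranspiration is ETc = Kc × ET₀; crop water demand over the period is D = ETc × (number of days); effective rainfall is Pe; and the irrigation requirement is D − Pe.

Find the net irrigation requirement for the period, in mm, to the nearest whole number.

ET₀ = 0.29 × (0.46 × 23.5 + 8.13) = 0.29 × 18.940 = 5.4926 mm/d
ETc = Kc × ET₀ = 1.13 × 5.4926 = 6.2066 mm/d
Crop demand D = ETc × 30 d = 6.2066 × 30 = 186.198 mm
Pe = 0.72 × 1.2 = 0.864 mm
D − Pe = 186.198 − 0.864 = 185.334 mm

185 mm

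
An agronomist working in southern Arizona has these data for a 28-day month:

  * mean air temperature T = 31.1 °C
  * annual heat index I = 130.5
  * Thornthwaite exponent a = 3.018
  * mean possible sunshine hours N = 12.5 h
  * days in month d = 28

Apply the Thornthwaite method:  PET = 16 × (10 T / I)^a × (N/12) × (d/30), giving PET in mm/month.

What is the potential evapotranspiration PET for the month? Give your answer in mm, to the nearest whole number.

214 mm

10T/I = 10 × 31.1 / 130.5 = 2.3831
(10T/I)^a = 2.3831^3.018 = 13.7472
Uncorrected PET = 16 × 13.7472 = 219.955 mm
Correction = (N/12)(d/30) = (12.5/12)(28/30) = 0.9722
PET = 219.955 × 0.9722 = 213.840 mm/month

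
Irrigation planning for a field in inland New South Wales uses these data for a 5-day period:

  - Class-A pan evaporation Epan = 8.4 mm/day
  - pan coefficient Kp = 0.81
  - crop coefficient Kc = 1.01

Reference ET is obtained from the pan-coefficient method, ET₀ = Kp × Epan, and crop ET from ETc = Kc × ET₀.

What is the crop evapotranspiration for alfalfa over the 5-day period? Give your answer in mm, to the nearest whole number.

ET₀ = 0.81 × 8.4 = 6.8040 mm/d
ETc = Kc × ET₀ = 1.01 × 6.8040 = 6.8720 mm/d
Over 5 days: 6.8720 × 5 = 34.360 mm

34 mm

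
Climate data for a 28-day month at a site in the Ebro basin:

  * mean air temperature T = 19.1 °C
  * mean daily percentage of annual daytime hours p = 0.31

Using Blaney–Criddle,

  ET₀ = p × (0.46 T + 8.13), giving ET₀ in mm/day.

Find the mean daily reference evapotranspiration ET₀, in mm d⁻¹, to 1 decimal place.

5.2 mm d⁻¹

ET₀ = 0.31 × (0.46 × 19.1 + 8.13) = 0.31 × 16.916 = 5.2440 mm/d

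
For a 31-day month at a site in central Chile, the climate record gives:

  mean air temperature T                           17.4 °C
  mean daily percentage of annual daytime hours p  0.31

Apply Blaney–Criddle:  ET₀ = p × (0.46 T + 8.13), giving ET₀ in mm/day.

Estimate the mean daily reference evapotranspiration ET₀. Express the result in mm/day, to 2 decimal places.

ET₀ = 0.31 × (0.46 × 17.4 + 8.13) = 0.31 × 16.134 = 5.0015 mm/d

5.00 mm/day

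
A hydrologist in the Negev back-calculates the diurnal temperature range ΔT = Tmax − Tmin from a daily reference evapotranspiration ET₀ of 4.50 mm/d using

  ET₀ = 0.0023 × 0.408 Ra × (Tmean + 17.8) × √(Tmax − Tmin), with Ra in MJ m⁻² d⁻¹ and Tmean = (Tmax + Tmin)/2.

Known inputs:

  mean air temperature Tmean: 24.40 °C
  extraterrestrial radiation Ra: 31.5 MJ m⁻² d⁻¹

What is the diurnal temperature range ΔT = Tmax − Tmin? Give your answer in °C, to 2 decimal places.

13.01 °C

√ΔT = ET₀ / [0.0023 × 0.408 × Ra × (Tmean+17.8)] = 4.50 / (0.0023 × 12.8520 × 42.20) = 3.6075
ΔT = 3.6075² = 13.014 °C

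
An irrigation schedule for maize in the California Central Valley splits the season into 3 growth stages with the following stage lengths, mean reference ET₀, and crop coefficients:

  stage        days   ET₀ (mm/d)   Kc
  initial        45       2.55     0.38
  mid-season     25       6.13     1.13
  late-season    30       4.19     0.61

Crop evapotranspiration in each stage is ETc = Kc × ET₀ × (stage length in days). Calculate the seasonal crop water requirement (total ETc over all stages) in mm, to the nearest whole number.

initial: 0.38 × 2.55 × 45 = 43.61 mm
mid-season: 1.13 × 6.13 × 25 = 173.17 mm
late-season: 0.61 × 4.19 × 30 = 76.68 mm
Seasonal total = 293.46 mm

293 mm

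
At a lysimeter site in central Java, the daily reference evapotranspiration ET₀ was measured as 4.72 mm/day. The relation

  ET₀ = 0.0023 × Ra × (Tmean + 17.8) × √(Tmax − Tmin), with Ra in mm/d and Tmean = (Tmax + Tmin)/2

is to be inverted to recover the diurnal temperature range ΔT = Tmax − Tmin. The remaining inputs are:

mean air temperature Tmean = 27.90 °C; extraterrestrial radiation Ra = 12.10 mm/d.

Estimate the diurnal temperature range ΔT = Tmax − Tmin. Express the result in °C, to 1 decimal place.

13.8 °C

√ΔT = ET₀ / [0.0023 × Ra × (Tmean+17.8)] = 4.72 / (0.0023 × 12.10 × 45.70) = 3.7112
ΔT = 3.7112² = 13.773 °C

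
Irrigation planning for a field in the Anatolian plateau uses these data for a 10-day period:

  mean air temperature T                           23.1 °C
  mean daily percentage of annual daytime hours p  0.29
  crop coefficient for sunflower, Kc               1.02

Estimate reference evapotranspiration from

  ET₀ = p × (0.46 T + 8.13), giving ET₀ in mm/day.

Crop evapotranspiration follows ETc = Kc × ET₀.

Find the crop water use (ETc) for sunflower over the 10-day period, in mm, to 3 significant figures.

ET₀ = 0.29 × (0.46 × 23.1 + 8.13) = 0.29 × 18.756 = 5.4392 mm/d
ETc = Kc × ET₀ = 1.02 × 5.4392 = 5.5480 mm/d
Over 10 days: 5.5480 × 10 = 55.480 mm

55.5 mm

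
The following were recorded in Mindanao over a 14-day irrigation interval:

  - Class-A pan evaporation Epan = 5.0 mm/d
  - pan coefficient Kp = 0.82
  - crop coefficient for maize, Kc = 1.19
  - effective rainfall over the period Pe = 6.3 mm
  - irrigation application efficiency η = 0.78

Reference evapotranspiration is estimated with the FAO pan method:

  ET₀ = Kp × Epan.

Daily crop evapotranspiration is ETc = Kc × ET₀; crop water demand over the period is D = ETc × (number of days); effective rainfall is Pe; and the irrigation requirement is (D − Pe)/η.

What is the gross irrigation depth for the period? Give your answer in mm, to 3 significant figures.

79.5 mm

ET₀ = 0.82 × 5.0 = 4.1000 mm/d
ETc = Kc × ET₀ = 1.19 × 4.1000 = 4.8790 mm/d
Crop demand D = ETc × 14 d = 4.8790 × 14 = 68.306 mm
D − Pe = 68.306 − 6.3 = 62.006 mm
Gross irrigation = 62.006 / 0.78 = 79.495 mm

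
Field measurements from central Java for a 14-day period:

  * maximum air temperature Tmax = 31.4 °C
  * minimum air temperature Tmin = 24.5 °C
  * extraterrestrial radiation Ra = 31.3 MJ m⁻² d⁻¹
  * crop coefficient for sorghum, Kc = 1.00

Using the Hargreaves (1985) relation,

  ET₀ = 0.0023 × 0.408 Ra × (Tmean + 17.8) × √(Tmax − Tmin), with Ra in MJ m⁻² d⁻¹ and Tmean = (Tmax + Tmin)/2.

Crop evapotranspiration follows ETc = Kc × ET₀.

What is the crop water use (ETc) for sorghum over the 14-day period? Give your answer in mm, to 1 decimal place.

49.4 mm

Tmean = (31.4 + 24.5)/2 = 27.95 °C
0.408 Ra = 0.408 × 31.3 = 12.7704 mm/d equivalent
ET₀ = 0.0023 × 12.7704 × (27.95 + 17.8) × √6.9 = 0.0023 × 12.7704 × 45.75 × 2.6268 = 3.5298 mm/d
ETc = Kc × ET₀ = 1.00 × 3.5298 = 3.5298 mm/d
Over 14 days: 3.5298 × 14 = 49.417 mm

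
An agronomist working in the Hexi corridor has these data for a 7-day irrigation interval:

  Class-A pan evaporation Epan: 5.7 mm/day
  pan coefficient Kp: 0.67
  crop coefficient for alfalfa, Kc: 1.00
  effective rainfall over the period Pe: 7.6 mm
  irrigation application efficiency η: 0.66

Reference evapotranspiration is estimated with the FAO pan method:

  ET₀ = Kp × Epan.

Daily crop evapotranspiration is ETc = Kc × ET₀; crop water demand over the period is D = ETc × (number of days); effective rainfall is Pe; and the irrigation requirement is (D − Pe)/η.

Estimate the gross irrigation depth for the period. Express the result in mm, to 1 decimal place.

29.0 mm

ET₀ = 0.67 × 5.7 = 3.8190 mm/d
ETc = Kc × ET₀ = 1.00 × 3.8190 = 3.8190 mm/d
Crop demand D = ETc × 7 d = 3.8190 × 7 = 26.733 mm
D − Pe = 26.733 − 7.6 = 19.133 mm
Gross irrigation = 19.133 / 0.66 = 28.989 mm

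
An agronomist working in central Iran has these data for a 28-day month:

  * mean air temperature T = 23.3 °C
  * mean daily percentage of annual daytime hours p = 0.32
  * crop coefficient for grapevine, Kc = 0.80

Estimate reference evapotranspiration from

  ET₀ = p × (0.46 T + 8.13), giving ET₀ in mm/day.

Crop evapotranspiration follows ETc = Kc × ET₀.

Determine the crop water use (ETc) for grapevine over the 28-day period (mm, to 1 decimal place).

ET₀ = 0.32 × (0.46 × 23.3 + 8.13) = 0.32 × 18.848 = 6.0314 mm/d
ETc = Kc × ET₀ = 0.80 × 6.0314 = 4.8251 mm/d
Over 28 days: 4.8251 × 28 = 135.103 mm

135.1 mm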